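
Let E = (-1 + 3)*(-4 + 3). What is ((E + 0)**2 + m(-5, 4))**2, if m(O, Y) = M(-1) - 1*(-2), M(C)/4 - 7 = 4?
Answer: 2500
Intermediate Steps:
M(C) = 44 (M(C) = 28 + 4*4 = 28 + 16 = 44)
m(O, Y) = 46 (m(O, Y) = 44 - 1*(-2) = 44 + 2 = 46)
E = -2 (E = 2*(-1) = -2)
((E + 0)**2 + m(-5, 4))**2 = ((-2 + 0)**2 + 46)**2 = ((-2)**2 + 46)**2 = (4 + 46)**2 = 50**2 = 2500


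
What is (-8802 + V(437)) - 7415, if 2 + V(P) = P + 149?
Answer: -15633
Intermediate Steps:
V(P) = 147 + P (V(P) = -2 + (P + 149) = -2 + (149 + P) = 147 + P)
(-8802 + V(437)) - 7415 = (-8802 + (147 + 437)) - 7415 = (-8802 + 584) - 7415 = -8218 - 7415 = -15633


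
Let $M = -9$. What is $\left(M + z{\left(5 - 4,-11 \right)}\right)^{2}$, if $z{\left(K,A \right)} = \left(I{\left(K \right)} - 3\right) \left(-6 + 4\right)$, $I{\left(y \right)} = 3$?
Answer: $81$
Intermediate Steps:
$z{\left(K,A \right)} = 0$ ($z{\left(K,A \right)} = \left(3 - 3\right) \left(-6 + 4\right) = 0 \left(-2\right) = 0$)
$\left(M + z{\left(5 - 4,-11 \right)}\right)^{2} = \left(-9 + 0\right)^{2} = \left(-9\right)^{2} = 81$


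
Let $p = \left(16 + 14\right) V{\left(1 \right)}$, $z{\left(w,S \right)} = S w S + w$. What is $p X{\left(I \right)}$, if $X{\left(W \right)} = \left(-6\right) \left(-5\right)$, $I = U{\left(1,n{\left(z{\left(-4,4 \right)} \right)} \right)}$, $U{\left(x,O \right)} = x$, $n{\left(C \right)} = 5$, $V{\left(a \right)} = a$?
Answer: $900$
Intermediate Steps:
$z{\left(w,S \right)} = w + w S^{2}$ ($z{\left(w,S \right)} = w S^{2} + w = w + w S^{2}$)
$I = 1$
$X{\left(W \right)} = 30$
$p = 30$ ($p = \left(16 + 14\right) 1 = 30 \cdot 1 = 30$)
$p X{\left(I \right)} = 30 \cdot 30 = 900$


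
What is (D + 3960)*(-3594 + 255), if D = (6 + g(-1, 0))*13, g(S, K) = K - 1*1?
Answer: -13439475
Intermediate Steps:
g(S, K) = -1 + K (g(S, K) = K - 1 = -1 + K)
D = 65 (D = (6 + (-1 + 0))*13 = (6 - 1)*13 = 5*13 = 65)
(D + 3960)*(-3594 + 255) = (65 + 3960)*(-3594 + 255) = 4025*(-3339) = -13439475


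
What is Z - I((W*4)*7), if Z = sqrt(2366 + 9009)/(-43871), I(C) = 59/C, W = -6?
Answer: 59/168 - 5*sqrt(455)/43871 ≈ 0.34876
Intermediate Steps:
Z = -5*sqrt(455)/43871 (Z = sqrt(11375)*(-1/43871) = (5*sqrt(455))*(-1/43871) = -5*sqrt(455)/43871 ≈ -0.0024311)
Z - I((W*4)*7) = -5*sqrt(455)/43871 - 59/(-6*4*7) = -5*sqrt(455)/43871 - 59/((-24*7)) = -5*sqrt(455)/43871 - 59/(-168) = -5*sqrt(455)/43871 - 59*(-1)/168 = -5*sqrt(455)/43871 - 1*(-59/168) = -5*sqrt(455)/43871 + 59/168 = 59/168 - 5*sqrt(455)/43871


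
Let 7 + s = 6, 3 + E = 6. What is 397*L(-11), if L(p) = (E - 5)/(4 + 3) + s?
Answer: -3573/7 ≈ -510.43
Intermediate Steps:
E = 3 (E = -3 + 6 = 3)
s = -1 (s = -7 + 6 = -1)
L(p) = -9/7 (L(p) = (3 - 5)/(4 + 3) - 1 = -2/7 - 1 = -9/7)
397*L(-11) = 397*(-9/7) = -3573/7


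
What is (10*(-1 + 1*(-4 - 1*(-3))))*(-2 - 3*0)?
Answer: 40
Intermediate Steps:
(10*(-1 + 1*(-4 - 1*(-3))))*(-2 - 3*0) = (10*(-1 + 1*(-4 + 3)))*(-2 + 0) = (10*(-1 + 1*(-1)))*(-2) = (10*(-1 - 1))*(-2) = (10*(-2))*(-2) = -20*(-2) = 40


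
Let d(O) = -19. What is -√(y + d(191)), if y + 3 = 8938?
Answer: -2*√2229 ≈ -94.425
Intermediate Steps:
y = 8935 (y = -3 + 8938 = 8935)
-√(y + d(191)) = -√(8935 - 19) = -√8916 = -2*√2229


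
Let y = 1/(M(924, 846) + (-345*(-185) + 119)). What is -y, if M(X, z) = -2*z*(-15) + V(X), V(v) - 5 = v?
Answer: -1/90253 ≈ -1.1080e-5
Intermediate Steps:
V(v) = 5 + v
M(X, z) = 5 + X + 30*z (M(X, z) = -2*z*(-15) + (5 + X) = 30*z + (5 + X) = 5 + X + 30*z)
y = 1/90253 (y = 1/((5 + 924 + 30*846) + (-345*(-185) + 119)) = 1/((5 + 924 + 25380) + (63825 + 119)) = 1/(26309 + 63944) = 1/90253 ≈ 1.1080e-5)
-y = -1*1/90253 = -1/90253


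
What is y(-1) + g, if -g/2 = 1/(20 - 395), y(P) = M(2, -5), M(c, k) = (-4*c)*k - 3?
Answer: 13877/375 ≈ 37.005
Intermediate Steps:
M(c, k) = -3 - 4*c*k (M(c, k) = -4*c*k - 3 = -3 - 4*c*k)
y(P) = 37 (y(P) = -3 - 4*2*(-5) = -3 + 40 = 37)
g = 2/375 (g = -2/(20 - 395) = -2/(-375) = -2*(-1/375) = 2/375 ≈ 0.0053333)
y(-1) + g = 37 + 2/375 = 13877/375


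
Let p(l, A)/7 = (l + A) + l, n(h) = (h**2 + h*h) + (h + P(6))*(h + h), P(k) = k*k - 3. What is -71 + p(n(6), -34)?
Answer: 7251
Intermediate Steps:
P(k) = -3 + k**2 (P(k) = k**2 - 3 = -3 + k**2)
n(h) = 2*h**2 + 2*h*(33 + h) (n(h) = (h**2 + h*h) + (h + (-3 + 6**2))*(h + h) = (h**2 + h**2) + (h + (-3 + 36))*(2*h) = 2*h**2 + (h + 33)*(2*h) = 2*h**2 + (33 + h)*(2*h) = 2*h**2 + 2*h*(33 + h))
p(l, A) = 7*A + 14*l (p(l, A) = 7*((l + A) + l) = 7*((A + l) + l) = 7*(A + 2*l) = 7*A + 14*l)
-71 + p(n(6), -34) = -71 + (7*(-34) + 14*(2*6*(33 + 2*6))) = -71 + (-238 + 14*(2*6*(33 + 12))) = -71 + (-238 + 14*(2*6*45)) = -71 + (-238 + 14*540) = -71 + (-238 + 7560) = -71 + 7322 = 7251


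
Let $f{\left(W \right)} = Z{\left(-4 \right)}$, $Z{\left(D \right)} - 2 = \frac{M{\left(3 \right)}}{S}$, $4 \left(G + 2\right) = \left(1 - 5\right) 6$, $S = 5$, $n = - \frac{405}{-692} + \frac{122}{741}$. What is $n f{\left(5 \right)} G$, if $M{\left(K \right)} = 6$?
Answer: $- \frac{12304928}{640965} \approx -19.198$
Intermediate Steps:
$n = \frac{384529}{512772}$ ($n = \left(-405\right) \left(- \frac{1}{692}\right) + 122 \cdot \frac{1}{741} = \frac{405}{692} + \frac{122}{741} = \frac{384529}{512772} \approx 0.7499$)
$G = -8$ ($G = -2 + \frac{\left(1 - 5\right) 6}{4} = -2 + \frac{\left(-4\right) 6}{4} = -2 + \frac{1}{4} \left(-24\right) = -2 - 6 = -8$)
$Z{\left(D \right)} = \frac{16}{5}$ ($Z{\left(D \right)} = 2 + \frac{6}{5} = \frac{16}{5}$)
$f{\left(W \right)} = \frac{16}{5}$
$n f{\left(5 \right)} G = \frac{384529 \cdot \frac{16}{5} \left(-8\right)}{512772} = \frac{384529}{512772} \left(- \frac{128}{5}\right) = - \frac{12304928}{640965}$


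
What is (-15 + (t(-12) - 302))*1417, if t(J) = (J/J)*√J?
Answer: -449189 + 2834*I*√3 ≈ -4.4919e+5 + 4908.6*I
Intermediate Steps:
t(J) = √J (t(J) = 1*√J = √J)
(-15 + (t(-12) - 302))*1417 = (-15 + (√(-12) - 302))*1417 = (-15 + (2*I*√3 - 302))*1417 = (-15 + (-302 + 2*I*√3))*1417 = (-317 + 2*I*√3)*1417 = -449189 + 2834*I*√3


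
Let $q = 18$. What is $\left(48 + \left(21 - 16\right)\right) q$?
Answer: $954$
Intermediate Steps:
$\left(48 + \left(21 - 16\right)\right) q = \left(48 + \left(21 - 16\right)\right) 18 = \left(48 + 5\right) 18 = 53 \cdot 18 = 954$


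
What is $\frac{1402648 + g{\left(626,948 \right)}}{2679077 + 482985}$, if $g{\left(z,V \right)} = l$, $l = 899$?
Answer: $\frac{1403547}{3162062} \approx 0.44387$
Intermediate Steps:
$g{\left(z,V \right)} = 899$
$\frac{1402648 + g{\left(626,948 \right)}}{2679077 + 482985} = \frac{1402648 + 899}{2679077 + 482985} = \frac{1403547}{3162062}$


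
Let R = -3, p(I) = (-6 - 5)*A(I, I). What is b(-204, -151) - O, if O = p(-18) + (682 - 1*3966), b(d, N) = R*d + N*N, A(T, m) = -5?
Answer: 26642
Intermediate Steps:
p(I) = 55 (p(I) = (-6 - 5)*(-5) = -11*(-5) = 55)
b(d, N) = N² - 3*d (b(d, N) = -3*d + N*N = -3*d + N² = N² - 3*d)
O = -3229 (O = 55 + (682 - 1*3966) = 55 + (682 - 3966) = 55 - 3284 = -3229)
b(-204, -151) - O = ((-151)² - 3*(-204)) - 1*(-3229) = (22801 + 612) + 3229 = 23413 + 3229 = 26642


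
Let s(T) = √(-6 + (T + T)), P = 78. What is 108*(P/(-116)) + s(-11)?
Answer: -2106/29 + 2*I*√7 ≈ -72.621 + 5.2915*I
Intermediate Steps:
s(T) = √(-6 + 2*T)
108*(P/(-116)) + s(-11) = 108*(78/(-116)) + √(-6 + 2*(-11)) = 108*(78*(-1/116)) + √(-6 - 22) = 108*(-39/58) + √(-28) = -2106/29 + 2*I*√7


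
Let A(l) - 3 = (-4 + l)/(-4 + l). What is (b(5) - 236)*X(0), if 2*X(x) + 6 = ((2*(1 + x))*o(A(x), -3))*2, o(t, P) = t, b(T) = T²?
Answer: -1055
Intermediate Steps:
A(l) = 4 (A(l) = 3 + (-4 + l)/(-4 + l) = 3 + 1 = 4)
X(x) = 5 + 8*x (X(x) = -3 + (((2*(1 + x))*4)*2)/2 = -3 + (((2 + 2*x)*4)*2)/2 = -3 + ((8 + 8*x)*2)/2 = -3 + (16 + 16*x)/2 = -3 + (8 + 8*x) = 5 + 8*x)
(b(5) - 236)*X(0) = (5² - 236)*(5 + 8*0) = (25 - 236)*(5 + 0) = -211*5 = -1055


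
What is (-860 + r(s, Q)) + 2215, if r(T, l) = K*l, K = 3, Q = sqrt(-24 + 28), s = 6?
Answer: 1361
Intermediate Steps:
Q = 2 (Q = sqrt(4) = 2)
r(T, l) = 3*l
(-860 + r(s, Q)) + 2215 = (-860 + 3*2) + 2215 = (-860 + 6) + 2215 = -854 + 2215 = 1361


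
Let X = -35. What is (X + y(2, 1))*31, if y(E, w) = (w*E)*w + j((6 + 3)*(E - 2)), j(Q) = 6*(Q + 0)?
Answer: -1023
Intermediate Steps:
j(Q) = 6*Q
y(E, w) = -108 + 54*E + E*w**2 (y(E, w) = (w*E)*w + 6*((6 + 3)*(E - 2)) = (E*w)*w + 6*(9*(-2 + E)) = E*w**2 + 6*(-18 + 9*E) = E*w**2 + (-108 + 54*E) = -108 + 54*E + E*w**2)
(X + y(2, 1))*31 = (-35 + (-108 + 54*2 + 2*1**2))*31 = (-35 + (-108 + 108 + 2*1))*31 = (-35 + (-108 + 108 + 2))*31 = (-35 + 2)*31 = -33*31 = -1023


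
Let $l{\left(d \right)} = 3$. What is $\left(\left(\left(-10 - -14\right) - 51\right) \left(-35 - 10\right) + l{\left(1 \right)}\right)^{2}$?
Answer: $4485924$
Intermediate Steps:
$\left(\left(\left(-10 - -14\right) - 51\right) \left(-35 - 10\right) + l{\left(1 \right)}\right)^{2} = \left(\left(\left(-10 - -14\right) - 51\right) \left(-35 - 10\right) + 3\right)^{2} = \left(\left(\left(-10 + 14\right) - 51\right) \left(-45\right) + 3\right)^{2} = \left(\left(4 - 51\right) \left(-45\right) + 3\right)^{2} = \left(\left(-47\right) \left(-45\right) + 3\right)^{2} = \left(2115 + 3\right)^{2} = 2118^{2} = 4485924$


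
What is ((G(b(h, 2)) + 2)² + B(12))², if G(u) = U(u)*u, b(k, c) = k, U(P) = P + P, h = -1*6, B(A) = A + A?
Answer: 30250000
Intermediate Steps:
B(A) = 2*A
h = -6
U(P) = 2*P
G(u) = 2*u² (G(u) = (2*u)*u = 2*u²)
((G(b(h, 2)) + 2)² + B(12))² = ((2*(-6)² + 2)² + 2*12)² = ((2*36 + 2)² + 24)² = ((72 + 2)² + 24)² = (74² + 24)² = (5476 + 24)² = 5500² = 30250000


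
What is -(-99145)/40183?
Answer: 99145/40183 ≈ 2.4673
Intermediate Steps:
-(-99145)/40183 = -1*(-99145/40183) = 99145/40183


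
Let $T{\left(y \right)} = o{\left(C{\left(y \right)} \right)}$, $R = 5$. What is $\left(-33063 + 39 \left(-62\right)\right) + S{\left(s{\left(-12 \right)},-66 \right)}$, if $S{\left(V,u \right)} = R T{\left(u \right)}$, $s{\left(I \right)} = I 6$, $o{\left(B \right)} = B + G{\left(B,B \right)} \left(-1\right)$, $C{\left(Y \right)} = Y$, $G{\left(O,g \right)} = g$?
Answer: $-35481$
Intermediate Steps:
$o{\left(B \right)} = 0$ ($o{\left(B \right)} = B + B \left(-1\right) = B - B = 0$)
$T{\left(y \right)} = 0$
$s{\left(I \right)} = 6 I$
$S{\left(V,u \right)} = 0$ ($S{\left(V,u \right)} = 5 \cdot 0 = 0$)
$\left(-33063 + 39 \left(-62\right)\right) + S{\left(s{\left(-12 \right)},-66 \right)} = \left(-33063 + 39 \left(-62\right)\right) + 0 = \left(-33063 - 2418\right) + 0 = -35481 + 0 = -35481$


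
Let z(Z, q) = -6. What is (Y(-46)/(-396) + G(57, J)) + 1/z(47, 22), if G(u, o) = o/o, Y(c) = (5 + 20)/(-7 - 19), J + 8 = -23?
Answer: 8605/10296 ≈ 0.83576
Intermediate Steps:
J = -31 (J = -8 - 23 = -31)
Y(c) = -25/26 (Y(c) = 25/(-26) = 25*(-1/26) = -25/26)
G(u, o) = 1
(Y(-46)/(-396) + G(57, J)) + 1/z(47, 22) = (-25/26/(-396) + 1) + 1/(-6) = (-25/26*(-1/396) + 1) - ⅙ = (25/10296 + 1) - ⅙ = 10321/10296 - ⅙ = 8605/10296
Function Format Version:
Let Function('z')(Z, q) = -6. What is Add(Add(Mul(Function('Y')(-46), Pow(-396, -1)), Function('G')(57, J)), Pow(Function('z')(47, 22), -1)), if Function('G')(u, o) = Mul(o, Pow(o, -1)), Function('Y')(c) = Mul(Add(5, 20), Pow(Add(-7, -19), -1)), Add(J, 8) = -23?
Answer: Rational(8605, 10296) ≈ 0.83576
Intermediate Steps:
J = -31 (J = Add(-8, -23) = -31)
Function('Y')(c) = Rational(-25, 26) (Function('Y')(c) = Mul(25, Pow(-26, -1)) = Mul(25, Rational(-1, 26)) = Rational(-25, 26))
Function('G')(u, o) = 1
Add(Add(Mul(Function('Y')(-46), Pow(-396, -1)), Function('G')(57, J)), Pow(Function('z')(47, 22), -1)) = Add(Add(Mul(Rational(-25, 26), Pow(-396, -1)), 1), Pow(-6, -1)) = Add(Add(Mul(Rational(-25, 26), Rational(-1, 396)), 1), Rational(-1, 6)) = Add(Add(Rational(25, 10296), 1), Rational(-1, 6)) = Add(Rational(10321, 10296), Rational(-1, 6)) = Rational(8605, 10296)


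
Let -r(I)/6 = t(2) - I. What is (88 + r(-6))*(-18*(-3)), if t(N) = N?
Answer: 2160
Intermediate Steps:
r(I) = -12 + 6*I (r(I) = -6*(2 - I) = -12 + 6*I)
(88 + r(-6))*(-18*(-3)) = (88 + (-12 + 6*(-6)))*(-18*(-3)) = (88 + (-12 - 36))*54 = (88 - 48)*54 = 40*54 = 2160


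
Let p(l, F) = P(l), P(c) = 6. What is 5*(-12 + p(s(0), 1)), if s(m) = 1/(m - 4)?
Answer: -30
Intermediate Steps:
s(m) = 1/(-4 + m)
p(l, F) = 6
5*(-12 + p(s(0), 1)) = 5*(-12 + 6) = 5*(-6) = -30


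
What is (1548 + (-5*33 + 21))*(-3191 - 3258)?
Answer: -9054396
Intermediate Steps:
(1548 + (-5*33 + 21))*(-3191 - 3258) = (1548 + (-165 + 21))*(-6449) = (1548 - 144)*(-6449) = 1404*(-6449) = -9054396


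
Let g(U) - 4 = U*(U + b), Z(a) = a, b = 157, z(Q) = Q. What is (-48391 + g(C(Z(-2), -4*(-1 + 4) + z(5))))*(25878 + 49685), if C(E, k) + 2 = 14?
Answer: -3503025117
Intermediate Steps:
C(E, k) = 12 (C(E, k) = -2 + 14 = 12)
g(U) = 4 + U*(157 + U) (g(U) = 4 + U*(U + 157) = 4 + U*(157 + U))
(-48391 + g(C(Z(-2), -4*(-1 + 4) + z(5))))*(25878 + 49685) = (-48391 + (4 + 12² + 157*12))*(25878 + 49685) = (-48391 + (4 + 144 + 1884))*75563 = (-48391 + 2032)*75563 = -46359*75563 = -3503025117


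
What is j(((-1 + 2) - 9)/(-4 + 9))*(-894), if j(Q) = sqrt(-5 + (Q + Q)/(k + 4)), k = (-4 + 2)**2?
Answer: -2682*I*sqrt(15)/5 ≈ -2077.5*I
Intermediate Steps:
k = 4 (k = (-2)**2 = 4)
j(Q) = sqrt(-5 + Q/4) (j(Q) = sqrt(-5 + (Q + Q)/(4 + 4)) = sqrt(-5 + (2*Q)/8) = sqrt(-5 + (2*Q)*(1/8)) = sqrt(-5 + Q/4))
j(((-1 + 2) - 9)/(-4 + 9))*(-894) = (sqrt(-20 + ((-1 + 2) - 9)/(-4 + 9))/2)*(-894) = (sqrt(-20 + (1 - 9)/5)/2)*(-894) = (sqrt(-20 - 8*1/5)/2)*(-894) = (sqrt(-20 - 8/5)/2)*(-894) = (sqrt(-108/5)/2)*(-894) = ((6*I*sqrt(15)/5)/2)*(-894) = (3*I*sqrt(15)/5)*(-894) = -2682*I*sqrt(15)/5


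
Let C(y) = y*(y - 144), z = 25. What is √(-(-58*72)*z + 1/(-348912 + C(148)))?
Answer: √791657516138230/87080 ≈ 323.11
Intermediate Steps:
C(y) = y*(-144 + y)
√(-(-58*72)*z + 1/(-348912 + C(148))) = √(-(-58*72)*25 + 1/(-348912 + 148*(-144 + 148))) = √(-(-4176)*25 + 1/(-348912 + 148*4)) = √(-1*(-104400) + 1/(-348912 + 592)) = √(104400 + 1/(-348320)) = √(104400 - 1/348320) = √(36364607999/348320) = √791657516138230/87080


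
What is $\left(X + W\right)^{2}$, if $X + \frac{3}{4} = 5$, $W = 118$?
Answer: $\frac{239121}{16} \approx 14945.0$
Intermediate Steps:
$X = \frac{17}{4}$ ($X = - \frac{3}{4} + 5 = \frac{17}{4} \approx 4.25$)
$\left(X + W\right)^{2} = \left(\frac{17}{4} + 118\right)^{2} = \left(\frac{489}{4}\right)^{2} = \frac{239121}{16}$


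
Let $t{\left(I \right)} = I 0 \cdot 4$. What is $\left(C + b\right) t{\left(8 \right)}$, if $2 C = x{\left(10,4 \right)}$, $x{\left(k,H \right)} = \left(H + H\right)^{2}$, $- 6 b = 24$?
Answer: $0$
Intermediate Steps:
$b = -4$ ($b = \left(- \frac{1}{6}\right) 24 = -4$)
$x{\left(k,H \right)} = 4 H^{2}$ ($x{\left(k,H \right)} = \left(2 H\right)^{2} = 4 H^{2}$)
$C = 32$ ($C = \frac{4 \cdot 4^{2}}{2} = \frac{4 \cdot 16}{2} = \frac{1}{2} \cdot 64 = 32$)
$t{\left(I \right)} = 0$ ($t{\left(I \right)} = 0 \cdot 4 = 0$)
$\left(C + b\right) t{\left(8 \right)} = \left(32 - 4\right) 0 = 28 \cdot 0 = 0$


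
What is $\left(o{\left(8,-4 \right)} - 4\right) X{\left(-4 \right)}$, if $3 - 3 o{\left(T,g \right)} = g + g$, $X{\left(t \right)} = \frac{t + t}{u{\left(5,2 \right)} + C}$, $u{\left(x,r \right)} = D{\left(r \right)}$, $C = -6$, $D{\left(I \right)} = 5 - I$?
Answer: $- \frac{8}{9} \approx -0.88889$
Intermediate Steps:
$u{\left(x,r \right)} = 5 - r$
$X{\left(t \right)} = - \frac{2 t}{3}$ ($X{\left(t \right)} = \frac{t + t}{\left(5 - 2\right) - 6} = \frac{2 t}{\left(5 - 2\right) - 6} = \frac{2 t}{3 - 6} = \frac{2 t}{-3} = 2 t \left(- \frac{1}{3}\right) = - \frac{2 t}{3}$)
$o{\left(T,g \right)} = 1 - \frac{2 g}{3}$ ($o{\left(T,g \right)} = 1 - \frac{g + g}{3} = 1 - \frac{2 g}{3}$)
$\left(o{\left(8,-4 \right)} - 4\right) X{\left(-4 \right)} = \left(\left(1 - - \frac{8}{3}\right) - 4\right) \left(\left(- \frac{2}{3}\right) \left(-4\right)\right) = \left(\left(1 + \frac{8}{3}\right) - 4\right) \frac{8}{3} = \left(\frac{11}{3} - 4\right) \frac{8}{3} = \left(- \frac{1}{3}\right) \frac{8}{3} = - \frac{8}{9}$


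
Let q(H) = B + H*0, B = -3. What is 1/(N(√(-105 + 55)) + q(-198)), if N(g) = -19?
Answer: -1/22 ≈ -0.045455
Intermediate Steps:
q(H) = -3 (q(H) = -3 + H*0 = -3 + 0 = -3)
1/(N(√(-105 + 55)) + q(-198)) = 1/(-19 - 3) = 1/(-22) = -1/22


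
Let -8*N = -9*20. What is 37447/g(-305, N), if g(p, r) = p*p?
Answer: 37447/93025 ≈ 0.40255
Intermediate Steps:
N = 45/2 (N = -(-9)*20/8 = -1/8*(-180) = 45/2 ≈ 22.500)
g(p, r) = p**2
37447/g(-305, N) = 37447/((-305)**2) = 37447/93025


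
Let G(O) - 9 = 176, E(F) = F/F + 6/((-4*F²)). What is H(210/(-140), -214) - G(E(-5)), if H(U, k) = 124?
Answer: -61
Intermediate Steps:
E(F) = 1 - 3/(2*F²) (E(F) = 1 + 6*(-1/(4*F²)) = 1 - 3/(2*F²))
G(O) = 185 (G(O) = 9 + 176 = 185)
H(210/(-140), -214) - G(E(-5)) = 124 - 1*185 = 124 - 185 = -61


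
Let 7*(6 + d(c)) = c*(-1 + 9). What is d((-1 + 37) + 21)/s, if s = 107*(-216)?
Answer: -23/8988 ≈ -0.0025590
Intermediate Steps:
s = -23112
d(c) = -6 + 8*c/7 (d(c) = -6 + (c*(-1 + 9))/7 = -6 + (c*8)/7 = -6 + (8*c)/7 = -6 + 8*c/7)
d((-1 + 37) + 21)/s = (-6 + 8*((-1 + 37) + 21)/7)/(-23112) = (-6 + 8*(36 + 21)/7)*(-1/23112) = (-6 + (8/7)*57)*(-1/23112) = (-6 + 456/7)*(-1/23112) = (414/7)*(-1/23112) = -23/8988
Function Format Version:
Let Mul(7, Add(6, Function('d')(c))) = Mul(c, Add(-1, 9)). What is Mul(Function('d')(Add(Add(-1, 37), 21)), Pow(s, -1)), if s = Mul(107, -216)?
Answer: Rational(-23, 8988) ≈ -0.0025590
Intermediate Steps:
s = -23112
Function('d')(c) = Add(-6, Mul(Rational(8, 7), c)) (Function('d')(c) = Add(-6, Mul(Rational(1, 7), Mul(c, Add(-1, 9)))) = Add(-6, Mul(Rational(1, 7), Mul(c, 8))) = Add(-6, Mul(Rational(1, 7), Mul(8, c))) = Add(-6, Mul(Rational(8, 7), c)))
Mul(Function('d')(Add(Add(-1, 37), 21)), Pow(s, -1)) = Mul(Add(-6, Mul(Rational(8, 7), Add(Add(-1, 37), 21))), Pow(-23112, -1)) = Mul(Add(-6, Mul(Rational(8, 7), Add(36, 21))), Rational(-1, 23112)) = Mul(Add(-6, Mul(Rational(8, 7), 57)), Rational(-1, 23112)) = Mul(Add(-6, Rational(456, 7)), Rational(-1, 23112)) = Mul(Rational(414, 7), Rational(-1, 23112)) = Rational(-23, 8988)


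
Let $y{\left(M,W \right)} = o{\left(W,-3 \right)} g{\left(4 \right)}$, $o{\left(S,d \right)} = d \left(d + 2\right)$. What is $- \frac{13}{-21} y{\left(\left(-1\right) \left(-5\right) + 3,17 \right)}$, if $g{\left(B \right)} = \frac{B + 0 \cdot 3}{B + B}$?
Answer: $\frac{13}{14} \approx 0.92857$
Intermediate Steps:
$o{\left(S,d \right)} = d \left(2 + d\right)$
$g{\left(B \right)} = \frac{1}{2}$ ($g{\left(B \right)} = \frac{B + 0}{2 B} = B \frac{1}{2 B} = \frac{1}{2}$)
$y{\left(M,W \right)} = \frac{3}{2}$ ($y{\left(M,W \right)} = - 3 \left(2 - 3\right) \frac{1}{2} = \left(-3\right) \left(-1\right) \frac{1}{2} = 3 \cdot \frac{1}{2} = \frac{3}{2}$)
$- \frac{13}{-21} y{\left(\left(-1\right) \left(-5\right) + 3,17 \right)} = - \frac{13}{-21} \cdot \frac{3}{2} = \left(-13\right) \left(- \frac{1}{21}\right) \frac{3}{2} = \frac{13}{21} \cdot \frac{3}{2} = \frac{13}{14}$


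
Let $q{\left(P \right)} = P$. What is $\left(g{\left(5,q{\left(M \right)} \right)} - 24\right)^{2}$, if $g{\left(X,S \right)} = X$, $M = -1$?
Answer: $361$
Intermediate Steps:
$\left(g{\left(5,q{\left(M \right)} \right)} - 24\right)^{2} = \left(5 - 24\right)^{2} = \left(-19\right)^{2} = 361$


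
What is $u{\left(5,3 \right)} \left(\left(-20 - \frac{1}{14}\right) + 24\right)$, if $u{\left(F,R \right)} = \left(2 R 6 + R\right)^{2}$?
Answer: $\frac{83655}{14} \approx 5975.4$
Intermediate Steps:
$u{\left(F,R \right)} = 169 R^{2}$ ($u{\left(F,R \right)} = \left(12 R + R\right)^{2} = \left(13 R\right)^{2} = 169 R^{2}$)
$u{\left(5,3 \right)} \left(\left(-20 - \frac{1}{14}\right) + 24\right) = 169 \cdot 3^{2} \left(\left(-20 - \frac{1}{14}\right) + 24\right) = 169 \cdot 9 \left(\left(-20 - \frac{1}{14}\right) + 24\right) = 1521 \left(\left(-20 - \frac{1}{14}\right) + 24\right) = 1521 \left(- \frac{281}{14} + 24\right) = 1521 \cdot \frac{55}{14} = \frac{83655}{14}$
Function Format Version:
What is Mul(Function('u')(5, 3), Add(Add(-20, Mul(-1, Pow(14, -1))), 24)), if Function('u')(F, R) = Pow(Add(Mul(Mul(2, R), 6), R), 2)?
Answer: Rational(83655, 14) ≈ 5975.4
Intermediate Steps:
Function('u')(F, R) = Mul(169, Pow(R, 2)) (Function('u')(F, R) = Pow(Add(Mul(12, R), R), 2) = Pow(Mul(13, R), 2) = Mul(169, Pow(R, 2)))
Mul(Function('u')(5, 3), Add(Add(-20, Mul(-1, Pow(14, -1))), 24)) = Mul(Mul(169, Pow(3, 2)), Add(Add(-20, Mul(-1, Pow(14, -1))), 24)) = Mul(Mul(169, 9), Add(Add(-20, Mul(-1, Rational(1, 14))), 24)) = Mul(1521, Add(Add(-20, Rational(-1, 14)), 24)) = Mul(1521, Add(Rational(-281, 14), 24)) = Mul(1521, Rational(55, 14)) = Rational(83655, 14)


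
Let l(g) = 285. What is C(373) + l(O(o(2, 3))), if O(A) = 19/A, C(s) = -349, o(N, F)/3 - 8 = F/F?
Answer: -64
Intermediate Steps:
o(N, F) = 27 (o(N, F) = 24 + 3*(F/F) = 24 + 3*1 = 24 + 3 = 27)
C(373) + l(O(o(2, 3))) = -349 + 285 = -64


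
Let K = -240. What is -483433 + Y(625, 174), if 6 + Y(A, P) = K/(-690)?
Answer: -11119089/23 ≈ -4.8344e+5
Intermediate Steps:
Y(A, P) = -130/23 (Y(A, P) = -6 - 240/(-690) = -6 - 240*(-1/690) = -6 + 8/23 = -130/23)
-483433 + Y(625, 174) = -483433 - 130/23 = -11119089/23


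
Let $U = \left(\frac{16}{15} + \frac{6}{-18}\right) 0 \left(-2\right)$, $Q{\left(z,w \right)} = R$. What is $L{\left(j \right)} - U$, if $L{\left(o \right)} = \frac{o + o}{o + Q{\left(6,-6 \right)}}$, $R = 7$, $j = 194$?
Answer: $\frac{388}{201} \approx 1.9303$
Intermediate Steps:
$Q{\left(z,w \right)} = 7$
$U = 0$ ($U = \left(16 \cdot \frac{1}{15} + 6 \left(- \frac{1}{18}\right)\right) 0 \left(-2\right) = \left(\frac{16}{15} - \frac{1}{3}\right) 0 \left(-2\right) = \frac{11}{15} \cdot 0 \left(-2\right) = 0 \left(-2\right) = 0$)
$L{\left(o \right)} = \frac{2 o}{7 + o}$ ($L{\left(o \right)} = \frac{o + o}{o + 7} = \frac{2 o}{7 + o}$)
$L{\left(j \right)} - U = 2 \cdot 194 \frac{1}{7 + 194} - 0 = 2 \cdot 194 \cdot \frac{1}{201} + 0 = \frac{388}{201} + 0 = \frac{388}{201}$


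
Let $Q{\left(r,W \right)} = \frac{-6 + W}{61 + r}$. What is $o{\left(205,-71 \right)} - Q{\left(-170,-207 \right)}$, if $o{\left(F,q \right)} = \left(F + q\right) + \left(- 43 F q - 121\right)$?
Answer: $\frac{68220489}{109} \approx 6.2588 \cdot 10^{5}$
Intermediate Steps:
$o{\left(F,q \right)} = -121 + F + q - 43 F q$ ($o{\left(F,q \right)} = \left(F + q\right) - \left(121 + 43 F q\right) = -121 + F + q - 43 F q$)
$Q{\left(r,W \right)} = \frac{-6 + W}{61 + r}$
$o{\left(205,-71 \right)} - Q{\left(-170,-207 \right)} = \left(-121 + 205 - 71 - 8815 \left(-71\right)\right) - \frac{-6 - 207}{61 - 170} = \left(-121 + 205 - 71 + 625865\right) - \frac{1}{-109} \left(-213\right) = 625878 - \left(- \frac{1}{109}\right) \left(-213\right) = 625878 - \frac{213}{109} = \frac{68220489}{109}$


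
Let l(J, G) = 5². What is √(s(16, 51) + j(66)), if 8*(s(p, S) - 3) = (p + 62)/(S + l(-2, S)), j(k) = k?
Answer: 3*√44365/76 ≈ 8.3143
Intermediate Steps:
l(J, G) = 25
s(p, S) = 3 + (62 + p)/(8*(25 + S)) (s(p, S) = 3 + ((p + 62)/(S + 25))/8 = 3 + ((62 + p)/(25 + S))/8 = 3 + (62 + p)/(8*(25 + S)))
√(s(16, 51) + j(66)) = √((662 + 16 + 24*51)/(8*(25 + 51)) + 66) = √((⅛)*(662 + 16 + 1224)/76 + 66) = √((⅛)*(1/76)*1902 + 66) = √(951/304 + 66) = √(21015/304) = 3*√44365/76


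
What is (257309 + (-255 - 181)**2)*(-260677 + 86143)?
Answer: -78087384270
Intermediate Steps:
(257309 + (-255 - 181)**2)*(-260677 + 86143) = (257309 + (-436)**2)*(-174534) = (257309 + 190096)*(-174534) = 447405*(-174534) = -78087384270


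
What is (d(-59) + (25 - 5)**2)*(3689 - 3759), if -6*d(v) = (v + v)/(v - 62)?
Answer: -10159870/363 ≈ -27989.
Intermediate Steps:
d(v) = -v/(3*(-62 + v)) (d(v) = -(v + v)/(6*(v - 62)) = -2*v/(6*(-62 + v)) = -v/(3*(-62 + v)))
(d(-59) + (25 - 5)**2)*(3689 - 3759) = (-1*(-59)/(-186 + 3*(-59)) + (25 - 5)**2)*(3689 - 3759) = (-1*(-59)/(-186 - 177) + 20**2)*(-70) = (-1*(-59)/(-363) + 400)*(-70) = (-1*(-59)*(-1/363) + 400)*(-70) = (-59/363 + 400)*(-70) = (145141/363)*(-70) = -10159870/363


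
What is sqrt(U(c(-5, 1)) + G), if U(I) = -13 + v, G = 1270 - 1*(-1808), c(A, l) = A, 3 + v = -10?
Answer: 2*sqrt(763) ≈ 55.245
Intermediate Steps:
v = -13 (v = -3 - 10 = -13)
G = 3078 (G = 1270 + 1808 = 3078)
U(I) = -26 (U(I) = -13 - 13 = -26)
sqrt(U(c(-5, 1)) + G) = sqrt(-26 + 3078) = sqrt(3052) = 2*sqrt(763)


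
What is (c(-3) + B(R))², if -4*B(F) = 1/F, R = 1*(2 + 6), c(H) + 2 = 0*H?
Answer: 4225/1024 ≈ 4.1260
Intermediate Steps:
c(H) = -2 (c(H) = -2 + 0*H = -2 + 0 = -2)
R = 8 (R = 1*8 = 8)
B(F) = -1/(4*F)
(c(-3) + B(R))² = (-2 - ¼/8)² = (-2 - ¼*⅛)² = (-2 - 1/32)² = (-65/32)² = 4225/1024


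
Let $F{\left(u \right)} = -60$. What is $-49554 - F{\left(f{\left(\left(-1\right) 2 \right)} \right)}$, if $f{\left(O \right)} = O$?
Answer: $-49494$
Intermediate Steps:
$-49554 - F{\left(f{\left(\left(-1\right) 2 \right)} \right)} = -49554 - -60 = -49554 + 60 = -49494$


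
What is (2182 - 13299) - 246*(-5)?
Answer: -9887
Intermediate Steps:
(2182 - 13299) - 246*(-5) = -11117 - 1*(-1230) = -11117 + 1230 = -9887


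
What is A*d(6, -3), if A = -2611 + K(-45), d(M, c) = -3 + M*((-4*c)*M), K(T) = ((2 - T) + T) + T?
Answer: -1138566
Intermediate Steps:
K(T) = 2 + T
d(M, c) = -3 - 4*c*M² (d(M, c) = -3 + M*(-4*M*c) = -3 - 4*c*M²)
A = -2654 (A = -2611 + (2 - 45) = -2611 - 43 = -2654)
A*d(6, -3) = -2654*(-3 - 4*(-3)*6²) = -2654*(-3 - 4*(-3)*36) = -2654*(-3 + 432) = -2654*429 = -1138566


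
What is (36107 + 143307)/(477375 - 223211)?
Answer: 89707/127082 ≈ 0.70590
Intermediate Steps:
(36107 + 143307)/(477375 - 223211) = 179414/254164 = 179414*(1/254164) = 89707/127082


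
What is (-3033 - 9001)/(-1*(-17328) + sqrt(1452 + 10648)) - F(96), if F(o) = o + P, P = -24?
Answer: -633785/8719 ≈ -72.690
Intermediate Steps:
F(o) = -24 + o (F(o) = o - 24 = -24 + o)
(-3033 - 9001)/(-1*(-17328) + sqrt(1452 + 10648)) - F(96) = (-3033 - 9001)/(-1*(-17328) + sqrt(1452 + 10648)) - (-24 + 96) = -12034/(17328 + sqrt(12100)) - 1*72 = -12034/(17328 + 110) - 72 = -12034/17438 - 72 = -12034*1/17438 - 72 = -6017/8719 - 72 = -633785/8719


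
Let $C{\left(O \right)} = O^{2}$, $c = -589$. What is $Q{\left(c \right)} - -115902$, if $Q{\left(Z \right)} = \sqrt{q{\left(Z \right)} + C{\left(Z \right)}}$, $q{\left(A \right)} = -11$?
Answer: $115902 + \sqrt{346910} \approx 1.1649 \cdot 10^{5}$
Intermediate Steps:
$Q{\left(Z \right)} = \sqrt{-11 + Z^{2}}$
$Q{\left(c \right)} - -115902 = \sqrt{-11 + \left(-589\right)^{2}} - -115902 = \sqrt{-11 + 346921} + 115902 = \sqrt{346910} + 115902 = 115902 + \sqrt{346910}$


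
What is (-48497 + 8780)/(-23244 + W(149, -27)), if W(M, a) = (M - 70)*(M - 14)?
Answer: 13239/4193 ≈ 3.1574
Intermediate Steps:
W(M, a) = (-70 + M)*(-14 + M)
(-48497 + 8780)/(-23244 + W(149, -27)) = (-48497 + 8780)/(-23244 + (980 + 149² - 84*149)) = -39717/(-23244 + (980 + 22201 - 12516)) = -39717/(-23244 + 10665) = -39717/(-12579) = -39717*(-1/12579) = 13239/4193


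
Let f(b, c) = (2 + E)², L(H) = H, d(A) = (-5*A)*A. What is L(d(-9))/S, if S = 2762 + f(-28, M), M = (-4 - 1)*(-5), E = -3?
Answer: -45/307 ≈ -0.14658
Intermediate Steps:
d(A) = -5*A²
M = 25 (M = -5*(-5) = 25)
f(b, c) = 1 (f(b, c) = (2 - 3)² = (-1)² = 1)
S = 2763 (S = 2762 + 1 = 2763)
L(d(-9))/S = -5*(-9)²/2763 = -5*81*(1/2763) = -405*1/2763 = -45/307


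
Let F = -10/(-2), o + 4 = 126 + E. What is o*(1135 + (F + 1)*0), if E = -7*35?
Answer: -139605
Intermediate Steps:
E = -245
o = -123 (o = -4 + (126 - 245) = -4 - 119 = -123)
F = 5 (F = -10*(-½) = 5)
o*(1135 + (F + 1)*0) = -123*(1135 + (5 + 1)*0) = -123*(1135 + 6*0) = -123*(1135 + 0) = -123*1135 = -139605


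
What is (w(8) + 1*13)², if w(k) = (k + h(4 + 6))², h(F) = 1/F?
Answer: 61795321/10000 ≈ 6179.5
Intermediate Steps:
w(k) = (⅒ + k)² (w(k) = (k + 1/(4 + 6))² = (k + 1/10)² = (k + ⅒)² = (⅒ + k)²)
(w(8) + 1*13)² = ((1 + 10*8)²/100 + 1*13)² = ((1 + 80)²/100 + 13)² = ((1/100)*81² + 13)² = ((1/100)*6561 + 13)² = (6561/100 + 13)² = (7861/100)² = 61795321/10000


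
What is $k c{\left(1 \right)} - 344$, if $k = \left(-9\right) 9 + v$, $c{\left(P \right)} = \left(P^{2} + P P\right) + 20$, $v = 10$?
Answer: $-1906$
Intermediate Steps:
$c{\left(P \right)} = 20 + 2 P^{2}$ ($c{\left(P \right)} = \left(P^{2} + P^{2}\right) + 20 = 2 P^{2} + 20 = 20 + 2 P^{2}$)
$k = -71$ ($k = \left(-9\right) 9 + 10 = -81 + 10 = -71$)
$k c{\left(1 \right)} - 344 = - 71 \left(20 + 2 \cdot 1^{2}\right) - 344 = - 71 \left(20 + 2 \cdot 1\right) - 344 = - 71 \left(20 + 2\right) - 344 = \left(-71\right) 22 - 344 = -1562 - 344 = -1906$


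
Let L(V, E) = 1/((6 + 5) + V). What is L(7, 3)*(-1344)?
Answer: -224/3 ≈ -74.667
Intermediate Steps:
L(V, E) = 1/(11 + V)
L(7, 3)*(-1344) = -1344/(11 + 7) = -1344/18 = (1/18)*(-1344) = -224/3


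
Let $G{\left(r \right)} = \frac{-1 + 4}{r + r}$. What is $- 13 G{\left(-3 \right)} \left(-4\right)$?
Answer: $-26$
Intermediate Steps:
$G{\left(r \right)} = \frac{3}{2 r}$
$- 13 G{\left(-3 \right)} \left(-4\right) = - 13 \frac{3}{2 \left(-3\right)} \left(-4\right) = - 13 \cdot \frac{3}{2} \left(- \frac{1}{3}\right) \left(-4\right) = \left(-13\right) \left(- \frac{1}{2}\right) \left(-4\right) = \frac{13}{2} \left(-4\right) = -26$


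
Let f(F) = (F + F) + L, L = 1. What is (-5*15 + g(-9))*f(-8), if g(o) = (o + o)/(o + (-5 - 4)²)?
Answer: 4515/4 ≈ 1128.8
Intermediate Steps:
g(o) = 2*o/(81 + o) (g(o) = (2*o)/(o + (-9)²) = (2*o)/(o + 81) = (2*o)/(81 + o) = 2*o/(81 + o))
f(F) = 1 + 2*F (f(F) = (F + F) + 1 = 2*F + 1 = 1 + 2*F)
(-5*15 + g(-9))*f(-8) = (-5*15 + 2*(-9)/(81 - 9))*(1 + 2*(-8)) = (-75 + 2*(-9)/72)*(1 - 16) = (-75 + 2*(-9)*(1/72))*(-15) = (-75 - ¼)*(-15) = -301/4*(-15) = 4515/4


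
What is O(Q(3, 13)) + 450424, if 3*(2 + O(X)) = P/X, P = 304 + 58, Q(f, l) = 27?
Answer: 36484544/81 ≈ 4.5043e+5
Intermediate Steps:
P = 362
O(X) = -2 + 362/(3*X) (O(X) = -2 + (362/X)/3 = -2 + 362/(3*X))
O(Q(3, 13)) + 450424 = (-2 + (362/3)/27) + 450424 = (-2 + (362/3)*(1/27)) + 450424 = (-2 + 362/81) + 450424 = 200/81 + 450424 = 36484544/81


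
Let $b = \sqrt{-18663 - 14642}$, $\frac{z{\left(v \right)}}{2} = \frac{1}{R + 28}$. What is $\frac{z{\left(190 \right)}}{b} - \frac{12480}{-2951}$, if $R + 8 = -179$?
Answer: $\frac{960}{227} + \frac{2 i \sqrt{33305}}{5295495} \approx 4.2291 + 6.8925 \cdot 10^{-5} i$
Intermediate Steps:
$R = -187$ ($R = -8 - 179 = -187$)
$z{\left(v \right)} = - \frac{2}{159}$ ($z{\left(v \right)} = \frac{2}{-187 + 28} = \frac{2}{-159} = 2 \left(- \frac{1}{159}\right) = - \frac{2}{159}$)
$b = i \sqrt{33305}$ ($b = \sqrt{-33305} = i \sqrt{33305} \approx 182.5 i$)
$\frac{z{\left(190 \right)}}{b} - \frac{12480}{-2951} = - \frac{2}{159 i \sqrt{33305}} - \frac{12480}{-2951} = - \frac{2 \left(- \frac{i \sqrt{33305}}{33305}\right)}{159} - - \frac{960}{227} = \frac{2 i \sqrt{33305}}{5295495} + \frac{960}{227} = \frac{960}{227} + \frac{2 i \sqrt{33305}}{5295495}$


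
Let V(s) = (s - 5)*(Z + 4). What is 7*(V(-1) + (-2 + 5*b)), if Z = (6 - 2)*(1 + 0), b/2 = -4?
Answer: -630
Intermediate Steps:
b = -8 (b = 2*(-4) = -8)
Z = 4 (Z = 4*1 = 4)
V(s) = -40 + 8*s (V(s) = (s - 5)*(4 + 4) = (-5 + s)*8 = -40 + 8*s)
7*(V(-1) + (-2 + 5*b)) = 7*((-40 + 8*(-1)) + (-2 + 5*(-8))) = 7*((-40 - 8) + (-2 - 40)) = 7*(-48 - 42) = 7*(-90) = -630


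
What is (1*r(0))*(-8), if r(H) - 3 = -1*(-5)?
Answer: -64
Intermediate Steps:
r(H) = 8 (r(H) = 3 - 1*(-5) = 3 + 5 = 8)
(1*r(0))*(-8) = (1*8)*(-8) = 8*(-8) = -64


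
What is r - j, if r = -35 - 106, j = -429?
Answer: 288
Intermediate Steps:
r = -141
r - j = -141 - 1*(-429) = -141 + 429 = 288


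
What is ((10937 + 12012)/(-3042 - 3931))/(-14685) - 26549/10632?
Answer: -906111305159/362900301720 ≈ -2.4969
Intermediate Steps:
((10937 + 12012)/(-3042 - 3931))/(-14685) - 26549/10632 = (22949/(-6973))*(-1/14685) - 26549*1/10632 = (22949*(-1/6973))*(-1/14685) - 26549/10632 = -22949/6973*(-1/14685) - 26549/10632 = 22949/102398505 - 26549/10632 = -906111305159/362900301720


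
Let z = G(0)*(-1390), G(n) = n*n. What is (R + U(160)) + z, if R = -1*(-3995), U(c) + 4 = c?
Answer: 4151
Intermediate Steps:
G(n) = n²
z = 0 (z = 0²*(-1390) = 0*(-1390) = 0)
U(c) = -4 + c
R = 3995
(R + U(160)) + z = (3995 + (-4 + 160)) + 0 = (3995 + 156) + 0 = 4151 + 0 = 4151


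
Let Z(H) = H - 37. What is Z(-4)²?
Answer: 1681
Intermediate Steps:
Z(H) = -37 + H
Z(-4)² = (-37 - 4)² = (-41)² = 1681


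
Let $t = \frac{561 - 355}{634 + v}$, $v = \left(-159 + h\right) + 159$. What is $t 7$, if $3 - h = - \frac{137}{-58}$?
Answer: $\frac{83636}{36809} \approx 2.2722$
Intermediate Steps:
$h = \frac{37}{58}$ ($h = 3 - - \frac{137}{-58} = 3 - \left(-137\right) \left(- \frac{1}{58}\right) = 3 - \frac{137}{58} = \frac{37}{58} \approx 0.63793$)
$v = \frac{37}{58}$ ($v = \left(-159 + \frac{37}{58}\right) + 159 = - \frac{9185}{58} + 159 = \frac{37}{58} \approx 0.63793$)
$t = \frac{11948}{36809}$ ($t = \frac{561 - 355}{634 + \frac{37}{58}} = \frac{206}{\frac{36809}{58}} = 206 \cdot \frac{58}{36809} = \frac{11948}{36809} \approx 0.32459$)
$t 7 = \frac{11948}{36809} \cdot 7 = \frac{83636}{36809}$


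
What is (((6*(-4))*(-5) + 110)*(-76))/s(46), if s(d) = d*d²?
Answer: -95/529 ≈ -0.17958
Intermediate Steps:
s(d) = d³
(((6*(-4))*(-5) + 110)*(-76))/s(46) = (((6*(-4))*(-5) + 110)*(-76))/(46³) = ((-24*(-5) + 110)*(-76))/97336 = ((120 + 110)*(-76))*(1/97336) = (230*(-76))*(1/97336) = -17480*1/97336 = -95/529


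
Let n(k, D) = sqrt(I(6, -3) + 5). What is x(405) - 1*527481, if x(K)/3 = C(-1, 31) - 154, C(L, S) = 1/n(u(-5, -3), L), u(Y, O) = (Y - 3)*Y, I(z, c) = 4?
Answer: -527942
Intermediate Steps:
u(Y, O) = Y*(-3 + Y) (u(Y, O) = (-3 + Y)*Y = Y*(-3 + Y))
n(k, D) = 3 (n(k, D) = sqrt(4 + 5) = sqrt(9) = 3)
C(L, S) = 1/3
x(K) = -461 (x(K) = 3*(1/3 - 154) = 3*(-461/3) = -461)
x(405) - 1*527481 = -461 - 1*527481 = -461 - 527481 = -527942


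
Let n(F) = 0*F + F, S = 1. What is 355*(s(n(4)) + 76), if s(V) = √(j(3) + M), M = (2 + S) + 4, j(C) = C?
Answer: 26980 + 355*√10 ≈ 28103.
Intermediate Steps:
M = 7 (M = (2 + 1) + 4 = 3 + 4 = 7)
n(F) = F (n(F) = 0 + F = F)
s(V) = √10 (s(V) = √(3 + 7) = √10)
355*(s(n(4)) + 76) = 355*(√10 + 76) = 355*(76 + √10) = 26980 + 355*√10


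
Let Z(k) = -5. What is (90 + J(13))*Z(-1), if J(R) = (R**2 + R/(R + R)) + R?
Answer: -2725/2 ≈ -1362.5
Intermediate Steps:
J(R) = 1/2 + R + R**2 (J(R) = (R**2 + R/((2*R))) + R = (R**2 + (1/(2*R))*R) + R = (R**2 + 1/2) + R = (1/2 + R**2) + R = 1/2 + R + R**2)
(90 + J(13))*Z(-1) = (90 + (1/2 + 13 + 13**2))*(-5) = (90 + (1/2 + 13 + 169))*(-5) = (90 + 365/2)*(-5) = (545/2)*(-5) = -2725/2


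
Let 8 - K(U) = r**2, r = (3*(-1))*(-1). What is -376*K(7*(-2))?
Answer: 376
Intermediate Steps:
r = 3 (r = -3*(-1) = 3)
K(U) = -1 (K(U) = 8 - 1*3**2 = 8 - 1*9 = 8 - 9 = -1)
-376*K(7*(-2)) = -376*(-1) = 376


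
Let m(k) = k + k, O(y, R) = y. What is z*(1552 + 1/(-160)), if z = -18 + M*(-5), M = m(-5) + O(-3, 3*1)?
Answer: 11670993/160 ≈ 72944.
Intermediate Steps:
m(k) = 2*k
M = -13 (M = 2*(-5) - 3 = -10 - 3 = -13)
z = 47 (z = -18 - 13*(-5) = -18 + 65 = 47)
z*(1552 + 1/(-160)) = 47*(1552 + 1/(-160)) = 47*(1552 - 1/160) = 47*(248319/160) = 11670993/160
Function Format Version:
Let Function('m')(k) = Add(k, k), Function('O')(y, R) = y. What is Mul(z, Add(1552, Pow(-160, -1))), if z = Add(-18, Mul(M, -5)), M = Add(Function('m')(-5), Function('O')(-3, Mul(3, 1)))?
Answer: Rational(11670993, 160) ≈ 72944.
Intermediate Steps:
Function('m')(k) = Mul(2, k)
M = -13 (M = Add(Mul(2, -5), -3) = Add(-10, -3) = -13)
z = 47 (z = Add(-18, Mul(-13, -5)) = Add(-18, 65) = 47)
Mul(z, Add(1552, Pow(-160, -1))) = Mul(47, Add(1552, Pow(-160, -1))) = Mul(47, Add(1552, Rational(-1, 160))) = Mul(47, Rational(248319, 160)) = Rational(11670993, 160)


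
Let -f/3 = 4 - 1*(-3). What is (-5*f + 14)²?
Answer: 14161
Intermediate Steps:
f = -21 (f = -3*(4 - 1*(-3)) = -3*(4 + 3) = -3*7 = -21)
(-5*f + 14)² = (-5*(-21) + 14)² = (105 + 14)² = 119² = 14161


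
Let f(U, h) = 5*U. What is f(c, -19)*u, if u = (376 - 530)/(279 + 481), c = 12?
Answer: -231/19 ≈ -12.158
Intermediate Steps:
u = -77/380 (u = -154/760 = -154*1/760 = -77/380 ≈ -0.20263)
f(c, -19)*u = (5*12)*(-77/380) = 60*(-77/380) = -231/19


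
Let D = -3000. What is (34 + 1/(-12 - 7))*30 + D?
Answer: -37650/19 ≈ -1981.6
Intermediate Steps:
(34 + 1/(-12 - 7))*30 + D = (34 + 1/(-12 - 7))*30 - 3000 = (34 + 1/(-19))*30 - 3000 = (34 - 1/19)*30 - 3000 = (645/19)*30 - 3000 = 19350/19 - 3000 = -37650/19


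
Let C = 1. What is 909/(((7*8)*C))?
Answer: 909/56 ≈ 16.232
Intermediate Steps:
909/(((7*8)*C)) = 909/(((7*8)*1)) = 909/((56*1)) = 909/56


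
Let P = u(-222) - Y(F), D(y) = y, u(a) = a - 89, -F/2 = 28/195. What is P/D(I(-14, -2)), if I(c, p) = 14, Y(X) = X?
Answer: -60589/2730 ≈ -22.194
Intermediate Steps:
F = -56/195 ≈ -0.28718
u(a) = -89 + a
P = -60589/195 (P = (-89 - 222) - 1*(-56/195) = -311 + 56/195 = -60589/195 ≈ -310.71)
P/D(I(-14, -2)) = -60589/195/14 = -60589/195*1/14 = -60589/2730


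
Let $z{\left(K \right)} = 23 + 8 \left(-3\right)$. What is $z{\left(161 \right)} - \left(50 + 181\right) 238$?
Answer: $-54979$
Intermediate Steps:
$z{\left(K \right)} = -1$ ($z{\left(K \right)} = 23 - 24 = -1$)
$z{\left(161 \right)} - \left(50 + 181\right) 238 = -1 - \left(50 + 181\right) 238 = -1 - 231 \cdot 238 = -1 - 54978 = -54979$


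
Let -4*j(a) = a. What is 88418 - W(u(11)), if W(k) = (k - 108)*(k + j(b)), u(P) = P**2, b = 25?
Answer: 347705/4 ≈ 86926.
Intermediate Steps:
j(a) = -a/4
W(k) = (-108 + k)*(-25/4 + k) (W(k) = (k - 108)*(k - 1/4*25) = (-108 + k)*(k - 25/4) = (-108 + k)*(-25/4 + k))
88418 - W(u(11)) = 88418 - (675 + (11**2)**2 - 457/4*11**2) = 88418 - (675 + 121**2 - 457/4*121) = 88418 - (675 + 14641 - 55297/4) = 88418 - 1*5967/4 = 88418 - 5967/4 = 347705/4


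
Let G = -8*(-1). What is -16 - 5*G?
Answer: -56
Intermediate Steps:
G = 8
-16 - 5*G = -16 - 5*8 = -16 - 40 = -56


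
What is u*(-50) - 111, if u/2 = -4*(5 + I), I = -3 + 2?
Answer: 1489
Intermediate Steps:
I = -1
u = -32 (u = 2*(-4*(5 - 1)) = 2*(-4*4) = 2*(-16) = -32)
u*(-50) - 111 = -32*(-50) - 111 = 1600 - 111 = 1489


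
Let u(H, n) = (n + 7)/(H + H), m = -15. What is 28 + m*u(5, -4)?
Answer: 47/2 ≈ 23.500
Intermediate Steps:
u(H, n) = (7 + n)/(2*H) (u(H, n) = (7 + n)/((2*H)) = (7 + n)*(1/(2*H)) = (7 + n)/(2*H))
28 + m*u(5, -4) = 28 - 15*(7 - 4)/(2*5) = 28 - 15*3/(2*5) = 28 - 15*3/10 = 28 - 9/2 = 47/2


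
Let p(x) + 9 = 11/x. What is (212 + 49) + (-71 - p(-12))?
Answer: 2399/12 ≈ 199.92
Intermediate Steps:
p(x) = -9 + 11/x
(212 + 49) + (-71 - p(-12)) = (212 + 49) + (-71 - (-9 + 11/(-12))) = 261 + (-71 - (-9 + 11*(-1/12))) = 261 + (-71 - (-9 - 11/12)) = 261 + (-71 - 1*(-119/12)) = 261 + (-71 + 119/12) = 261 - 733/12 = 2399/12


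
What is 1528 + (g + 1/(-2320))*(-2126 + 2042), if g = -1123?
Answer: 55598821/580 ≈ 95860.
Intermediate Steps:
1528 + (g + 1/(-2320))*(-2126 + 2042) = 1528 + (-1123 + 1/(-2320))*(-2126 + 2042) = 1528 + (-1123 - 1/2320)*(-84) = 1528 - 2605361/2320*(-84) = 1528 + 54712581/580 = 55598821/580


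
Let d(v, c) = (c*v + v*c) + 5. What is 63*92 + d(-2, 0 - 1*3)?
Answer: 5813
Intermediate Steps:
d(v, c) = 5 + 2*c*v (d(v, c) = (c*v + c*v) + 5 = 2*c*v + 5 = 5 + 2*c*v)
63*92 + d(-2, 0 - 1*3) = 63*92 + (5 + 2*(0 - 1*3)*(-2)) = 5796 + (5 + 2*(0 - 3)*(-2)) = 5796 + (5 + 2*(-3)*(-2)) = 5796 + (5 + 12) = 5796 + 17 = 5813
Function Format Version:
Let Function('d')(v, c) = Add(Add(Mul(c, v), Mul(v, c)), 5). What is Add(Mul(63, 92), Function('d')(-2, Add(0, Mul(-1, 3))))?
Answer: 5813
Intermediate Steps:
Function('d')(v, c) = Add(5, Mul(2, c, v)) (Function('d')(v, c) = Add(Add(Mul(c, v), Mul(c, v)), 5) = Add(Mul(2, c, v), 5) = Add(5, Mul(2, c, v)))
Add(Mul(63, 92), Function('d')(-2, Add(0, Mul(-1, 3)))) = Add(Mul(63, 92), Add(5, Mul(2, Add(0, Mul(-1, 3)), -2))) = Add(5796, Add(5, Mul(2, Add(0, -3), -2))) = Add(5796, Add(5, Mul(2, -3, -2))) = Add(5796, Add(5, 12)) = Add(5796, 17) = 5813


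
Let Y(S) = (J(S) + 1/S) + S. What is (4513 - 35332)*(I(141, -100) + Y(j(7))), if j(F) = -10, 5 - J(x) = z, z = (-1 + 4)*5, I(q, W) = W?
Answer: 37013619/10 ≈ 3.7014e+6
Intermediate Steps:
z = 15 (z = 3*5 = 15)
J(x) = -10 (J(x) = 5 - 1*15 = 5 - 15 = -10)
Y(S) = -10 + S + 1/S (Y(S) = (-10 + 1/S) + S = -10 + S + 1/S)
(4513 - 35332)*(I(141, -100) + Y(j(7))) = (4513 - 35332)*(-100 + (-10 - 10 + 1/(-10))) = -30819*(-100 + (-10 - 10 - ⅒)) = -30819*(-100 - 201/10) = -30819*(-1201/10) = 37013619/10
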